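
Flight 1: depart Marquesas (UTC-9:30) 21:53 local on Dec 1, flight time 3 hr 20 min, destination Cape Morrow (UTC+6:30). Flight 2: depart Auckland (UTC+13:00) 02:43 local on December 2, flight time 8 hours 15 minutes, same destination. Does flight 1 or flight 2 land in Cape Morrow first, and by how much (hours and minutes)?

the second, by 12 hours 45 minutes

Flight 1 in UTC: 21:53 + 9:30 = 07:23 on Dec 2.
+3 hours 20 minutes → arrive 10:43 UTC on Dec 2.
Flight 2 in UTC: 02:43 − 13:00 = 13:43 on Dec 1.
+8 hours and 15 minutes → arrive 21:58 UTC on Dec 1.
Flight 2 lands earlier by 12 hours 45 minutes.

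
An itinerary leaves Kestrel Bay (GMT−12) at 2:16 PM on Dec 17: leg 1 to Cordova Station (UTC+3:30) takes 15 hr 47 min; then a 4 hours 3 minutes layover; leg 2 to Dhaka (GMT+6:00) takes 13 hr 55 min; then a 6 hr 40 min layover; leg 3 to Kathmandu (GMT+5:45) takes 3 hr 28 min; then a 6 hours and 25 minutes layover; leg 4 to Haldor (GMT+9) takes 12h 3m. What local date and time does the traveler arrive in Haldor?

Convert departure to UTC: 2:16 PM + 12:00 = 2:16 AM UTC on Dec 18.
Add 15 hours 47 minutes leg 1 → 6:03 PM UTC.
Add 4 hours and 3 minutes layover in Cordova Station → 10:06 PM UTC.
Add 13 hours 55 minutes leg 2 → 12:01 PM UTC (Dec 19).
Add 6 hours 40 minutes layover in Dhaka → 6:41 PM UTC.
Add 3 hours and 28 minutes leg 3 → 10:09 PM UTC.
Add 6 hours 25 minutes layover in Kathmandu → 4:34 AM UTC (Dec 20).
Add 12 hours and 3 minutes leg 4 → 4:37 PM UTC.
Haldor is UTC+9:00, so local arrival = 4:37 PM + 9:00 = 1:37 AM on Dec 21.

1:37 AM on December 21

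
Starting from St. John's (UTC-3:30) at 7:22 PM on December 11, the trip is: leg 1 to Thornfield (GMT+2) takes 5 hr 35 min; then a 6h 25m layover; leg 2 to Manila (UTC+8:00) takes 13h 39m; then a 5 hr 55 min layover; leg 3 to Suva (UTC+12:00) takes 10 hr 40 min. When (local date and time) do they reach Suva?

5:06 AM on December 14

Convert departure to UTC: 7:22 PM + 3:30 = 10:52 PM UTC on Dec 11.
Add 5 hours 35 minutes leg 1 → 4:27 AM UTC (Dec 12).
Add 6 hours 25 minutes layover in Thornfield → 10:52 AM UTC.
Add 13 hours and 39 minutes leg 2 → 12:31 AM UTC (Dec 13).
Add 5 hours and 55 minutes layover in Manila → 6:26 AM UTC.
Add 10 hours 40 minutes leg 3 → 5:06 PM UTC.
Suva is UTC+12:00, so local arrival = 5:06 PM + 12:00 = 5:06 AM on Dec 14.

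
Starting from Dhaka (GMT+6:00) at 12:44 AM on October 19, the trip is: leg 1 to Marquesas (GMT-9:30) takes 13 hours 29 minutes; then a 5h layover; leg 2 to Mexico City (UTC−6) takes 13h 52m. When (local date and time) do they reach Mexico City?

Convert departure to UTC: 12:44 AM − 6:00 = 6:44 PM UTC on Oct 18.
Add 13 hours 29 minutes leg 1 → 8:13 AM UTC (Oct 19).
Add 5 hours layover in Marquesas → 1:13 PM UTC.
Add 13 hours 52 minutes leg 2 → 3:05 AM UTC (Oct 20).
Mexico City is UTC−6:00, so local arrival = 3:05 AM − 6:00 = 9:05 PM on Oct 19.

9:05 PM on October 19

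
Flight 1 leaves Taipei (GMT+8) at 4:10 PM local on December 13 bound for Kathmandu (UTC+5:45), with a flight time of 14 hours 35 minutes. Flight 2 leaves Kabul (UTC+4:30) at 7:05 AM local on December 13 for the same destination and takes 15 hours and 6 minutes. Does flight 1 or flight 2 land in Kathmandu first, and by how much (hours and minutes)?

Flight 1 in UTC: 4:10 PM − 8:00 = 8:10 AM on Dec 13.
+14 hours 35 minutes → arrive 10:45 PM UTC on Dec 13.
Flight 2 in UTC: 7:05 AM − 4:30 = 2:35 AM on Dec 13.
+15 hours and 6 minutes → arrive 5:41 PM UTC on Dec 13.
Flight 2 lands earlier by 5 hours 4 minutes.

the second, by 5 hours 4 minutes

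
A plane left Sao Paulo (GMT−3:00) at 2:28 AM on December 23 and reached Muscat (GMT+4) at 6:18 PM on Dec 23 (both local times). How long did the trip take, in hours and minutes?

Departure in UTC: 2:28 AM + 3:00 = 5:28 AM on Dec 23.
Arrival in UTC: 6:18 PM − 4:00 = 2:18 PM on Dec 23.
Elapsed = 2:18 PM − 5:28 AM = 8 hours 50 minutes.

8 hours 50 minutes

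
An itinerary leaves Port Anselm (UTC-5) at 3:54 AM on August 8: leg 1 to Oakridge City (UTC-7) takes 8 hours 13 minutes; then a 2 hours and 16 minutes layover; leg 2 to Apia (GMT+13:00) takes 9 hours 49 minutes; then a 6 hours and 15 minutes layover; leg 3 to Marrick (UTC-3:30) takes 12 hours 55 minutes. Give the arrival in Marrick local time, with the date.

8:52 PM on August 9

Convert departure to UTC: 3:54 AM + 5:00 = 8:54 AM UTC on Aug 8.
Add 8 hours 13 minutes leg 1 → 5:07 PM UTC.
Add 2 hours and 16 minutes layover in Oakridge City → 7:23 PM UTC.
Add 9 hours and 49 minutes leg 2 → 5:12 AM UTC (Aug 9).
Add 6 hours 15 minutes layover in Apia → 11:27 AM UTC.
Add 12 hours and 55 minutes leg 3 → 12:22 AM UTC (Aug 10).
Marrick is UTC−3:30, so local arrival = 12:22 AM − 3:30 = 8:52 PM on Aug 9.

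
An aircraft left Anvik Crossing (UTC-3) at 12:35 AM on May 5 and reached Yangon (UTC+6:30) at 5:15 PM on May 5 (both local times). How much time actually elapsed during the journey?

7 hours 10 minutes

Departure in UTC: 12:35 AM + 3:00 = 3:35 AM on May 5.
Arrival in UTC: 5:15 PM − 6:30 = 10:45 AM on May 5.
Elapsed = 10:45 AM − 3:35 AM = 7 hours 10 minutes.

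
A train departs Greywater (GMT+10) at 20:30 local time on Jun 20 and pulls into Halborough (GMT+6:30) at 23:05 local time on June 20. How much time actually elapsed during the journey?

Halborough is 3:30 behind Greywater.
Clock-face elapsed time (ignoring zones) is 2 hours 35 minutes.
Actual elapsed = 2 hours 35 minutes + 3:30 = 6 hours 5 minutes.

6 hours 5 minutes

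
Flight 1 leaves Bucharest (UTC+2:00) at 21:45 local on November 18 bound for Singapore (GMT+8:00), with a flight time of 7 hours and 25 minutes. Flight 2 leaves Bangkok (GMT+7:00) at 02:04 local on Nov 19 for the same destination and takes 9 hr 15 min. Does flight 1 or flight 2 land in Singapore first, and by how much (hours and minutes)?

the first, by 1 hour 9 minutes

Flight 1 in UTC: 21:45 − 2:00 = 19:45 on Nov 18.
+7 hours 25 minutes → arrive 03:10 UTC on Nov 19.
Flight 2 in UTC: 02:04 − 7:00 = 19:04 on Nov 18.
+9 hours and 15 minutes → arrive 04:19 UTC on Nov 19.
Flight 1 lands earlier by 1 hour 9 minutes.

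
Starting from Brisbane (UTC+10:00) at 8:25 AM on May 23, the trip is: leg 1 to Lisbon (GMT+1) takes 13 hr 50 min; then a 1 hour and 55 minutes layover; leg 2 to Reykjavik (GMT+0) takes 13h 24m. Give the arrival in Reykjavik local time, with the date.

3:34 AM on May 24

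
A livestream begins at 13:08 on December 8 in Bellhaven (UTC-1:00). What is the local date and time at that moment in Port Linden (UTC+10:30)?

00:38 on December 9

Port Linden is 11:30 ahead of Bellhaven.
Shift by the zone difference: 13:08 + 11:30 = 00:38 on Dec 9 in Port Linden.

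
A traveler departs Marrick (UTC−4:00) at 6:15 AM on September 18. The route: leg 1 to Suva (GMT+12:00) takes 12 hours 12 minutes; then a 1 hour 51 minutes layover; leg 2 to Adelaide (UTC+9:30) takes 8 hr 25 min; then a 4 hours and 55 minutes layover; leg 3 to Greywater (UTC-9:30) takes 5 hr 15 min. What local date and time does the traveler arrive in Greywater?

9:23 AM on September 19

Convert departure to UTC: 6:15 AM + 4:00 = 10:15 AM UTC on Sep 18.
Add 12 hours and 12 minutes leg 1 → 10:27 PM UTC.
Add 1 hour and 51 minutes layover in Suva → 12:18 AM UTC (Sep 19).
Add 8 hours and 25 minutes leg 2 → 8:43 AM UTC.
Add 4 hours and 55 minutes layover in Adelaide → 1:38 PM UTC.
Add 5 hours 15 minutes leg 3 → 6:53 PM UTC.
Greywater is UTC−9:30, so local arrival = 6:53 PM − 9:30 = 9:23 AM on Sep 19.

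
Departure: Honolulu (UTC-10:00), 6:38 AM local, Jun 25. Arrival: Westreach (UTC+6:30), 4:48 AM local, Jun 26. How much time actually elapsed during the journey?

5 hours 40 minutes

Westreach is 16:30 ahead of Honolulu.
Clock-face elapsed time (ignoring zones) is 22 hours 10 minutes.
Actual elapsed = 22 hours 10 minutes − 16:30 = 5 hours 40 minutes.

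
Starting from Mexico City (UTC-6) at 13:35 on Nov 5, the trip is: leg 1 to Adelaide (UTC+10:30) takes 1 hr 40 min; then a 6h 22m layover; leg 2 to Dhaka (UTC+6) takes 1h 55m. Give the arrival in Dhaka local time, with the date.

11:32 on November 6

Convert departure to UTC: 13:35 + 6:00 = 19:35 UTC on Nov 5.
Add 1 hour 40 minutes leg 1 → 21:15 UTC.
Add 6 hours 22 minutes layover in Adelaide → 03:37 UTC (Nov 6).
Add 1 hour and 55 minutes leg 2 → 05:32 UTC.
Dhaka is UTC+6:00, so local arrival = 05:32 + 6:00 = 11:32 on Nov 6.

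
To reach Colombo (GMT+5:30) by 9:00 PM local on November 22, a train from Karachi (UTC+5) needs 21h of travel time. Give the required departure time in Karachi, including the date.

Target arrival in UTC: 9:00 PM − 5:30 = 3:30 PM on Nov 22.
Subtract 21 hours → departure 6:30 PM UTC on Nov 21.
Karachi is UTC+5:00: 6:30 PM + 5:00 = 11:30 PM on Nov 21.

11:30 PM on Nov 21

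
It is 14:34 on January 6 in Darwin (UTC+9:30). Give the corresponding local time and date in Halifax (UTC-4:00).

01:04 on Jan 6

In UTC: 14:34 − 9:30 = 05:04 on Jan 6.
Halifax is UTC−4:00: 05:04 − 4:00 = 01:04 on Jan 6.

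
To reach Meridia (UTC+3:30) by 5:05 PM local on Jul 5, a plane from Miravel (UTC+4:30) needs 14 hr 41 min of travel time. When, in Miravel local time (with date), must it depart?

Target arrival in UTC: 5:05 PM − 3:30 = 1:35 PM on Jul 5.
Subtract 14 hours 41 minutes → departure 10:54 PM UTC on Jul 4.
Miravel is UTC+4:30: 10:54 PM + 4:30 = 3:24 AM on Jul 5.

3:24 AM on Jul 5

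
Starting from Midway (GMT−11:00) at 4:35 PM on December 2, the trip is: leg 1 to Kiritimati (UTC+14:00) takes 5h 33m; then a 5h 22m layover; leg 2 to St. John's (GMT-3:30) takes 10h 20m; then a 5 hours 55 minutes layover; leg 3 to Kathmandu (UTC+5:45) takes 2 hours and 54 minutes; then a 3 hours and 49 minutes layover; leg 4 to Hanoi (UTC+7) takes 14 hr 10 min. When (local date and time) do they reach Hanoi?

Convert departure to UTC: 4:35 PM + 11:00 = 3:35 AM UTC on Dec 3.
Add 5 hours and 33 minutes leg 1 → 9:08 AM UTC.
Add 5 hours 22 minutes layover in Kiritimati → 2:30 PM UTC.
Add 10 hours and 20 minutes leg 2 → 12:50 AM UTC (Dec 4).
Add 5 hours 55 minutes layover in St. John's → 6:45 AM UTC.
Add 2 hours and 54 minutes leg 3 → 9:39 AM UTC.
Add 3 hours 49 minutes layover in Kathmandu → 1:28 PM UTC.
Add 14 hours 10 minutes leg 4 → 3:38 AM UTC (Dec 5).
Hanoi is UTC+7:00, so local arrival = 3:38 AM + 7:00 = 10:38 AM on Dec 5.

10:38 AM on December 5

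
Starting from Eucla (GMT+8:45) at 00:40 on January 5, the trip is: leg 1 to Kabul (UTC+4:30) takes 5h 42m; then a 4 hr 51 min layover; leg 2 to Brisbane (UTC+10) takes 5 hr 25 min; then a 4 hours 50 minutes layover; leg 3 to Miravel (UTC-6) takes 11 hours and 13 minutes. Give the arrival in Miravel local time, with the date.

17:56 on January 5

Convert departure to UTC: 00:40 − 8:45 = 15:55 UTC on Jan 4.
Add 5 hours and 42 minutes leg 1 → 21:37 UTC.
Add 4 hours and 51 minutes layover in Kabul → 02:28 UTC (Jan 5).
Add 5 hours 25 minutes leg 2 → 07:53 UTC.
Add 4 hours and 50 minutes layover in Brisbane → 12:43 UTC.
Add 11 hours 13 minutes leg 3 → 23:56 UTC.
Miravel is UTC−6:00, so local arrival = 23:56 − 6:00 = 17:56 on Jan 5.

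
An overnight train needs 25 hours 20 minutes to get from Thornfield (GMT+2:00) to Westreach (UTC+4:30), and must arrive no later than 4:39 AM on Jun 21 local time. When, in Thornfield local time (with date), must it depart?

Target arrival in UTC: 4:39 AM − 4:30 = 12:09 AM on Jun 21.
Subtract 25 hours 20 minutes → departure 10:49 PM UTC on Jun 19.
Thornfield is UTC+2:00: 10:49 PM + 2:00 = 12:49 AM on Jun 20.

12:49 AM on June 20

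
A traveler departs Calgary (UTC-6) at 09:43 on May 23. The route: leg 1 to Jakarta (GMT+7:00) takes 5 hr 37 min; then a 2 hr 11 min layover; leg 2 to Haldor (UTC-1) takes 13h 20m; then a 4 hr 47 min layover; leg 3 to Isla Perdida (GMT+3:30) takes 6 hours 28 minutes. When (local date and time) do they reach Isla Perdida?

Convert departure to UTC: 09:43 + 6:00 = 15:43 UTC on May 23.
Add 5 hours and 37 minutes leg 1 → 21:20 UTC.
Add 2 hours and 11 minutes layover in Jakarta → 23:31 UTC.
Add 13 hours 20 minutes leg 2 → 12:51 UTC (May 24).
Add 4 hours 47 minutes layover in Haldor → 17:38 UTC.
Add 6 hours and 28 minutes leg 3 → 00:06 UTC (May 25).
Isla Perdida is UTC+3:30, so local arrival = 00:06 + 3:30 = 03:36 on May 25.

03:36 on May 25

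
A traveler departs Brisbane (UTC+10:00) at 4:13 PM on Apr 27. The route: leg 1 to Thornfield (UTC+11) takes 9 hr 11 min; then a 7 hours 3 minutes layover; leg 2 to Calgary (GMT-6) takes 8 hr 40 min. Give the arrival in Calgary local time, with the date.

Convert departure to UTC: 4:13 PM − 10:00 = 6:13 AM UTC on Apr 27.
Add 9 hours 11 minutes leg 1 → 3:24 PM UTC.
Add 7 hours 3 minutes layover in Thornfield → 10:27 PM UTC.
Add 8 hours 40 minutes leg 2 → 7:07 AM UTC (Apr 28).
Calgary is UTC−6:00, so local arrival = 7:07 AM − 6:00 = 1:07 AM on Apr 28.

1:07 AM on April 28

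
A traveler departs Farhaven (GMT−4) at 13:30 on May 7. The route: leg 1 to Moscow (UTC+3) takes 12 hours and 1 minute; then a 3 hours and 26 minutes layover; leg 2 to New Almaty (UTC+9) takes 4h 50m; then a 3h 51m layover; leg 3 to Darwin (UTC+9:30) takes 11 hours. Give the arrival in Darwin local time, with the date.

14:08 on May 9

Convert departure to UTC: 13:30 + 4:00 = 17:30 UTC on May 7.
Add 12 hours 1 minute leg 1 → 05:31 UTC (May 8).
Add 3 hours 26 minutes layover in Moscow → 08:57 UTC.
Add 4 hours and 50 minutes leg 2 → 13:47 UTC.
Add 3 hours 51 minutes layover in New Almaty → 17:38 UTC.
Add 11 hours leg 3 → 04:38 UTC (May 9).
Darwin is UTC+9:30, so local arrival = 04:38 + 9:30 = 14:08 on May 9.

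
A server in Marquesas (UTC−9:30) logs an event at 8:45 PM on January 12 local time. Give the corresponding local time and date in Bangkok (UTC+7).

1:15 PM on Jan 13

Bangkok is 16:30 ahead of Marquesas.
Shift by the zone difference: 8:45 PM + 16:30 = 1:15 PM on Jan 13 in Bangkok.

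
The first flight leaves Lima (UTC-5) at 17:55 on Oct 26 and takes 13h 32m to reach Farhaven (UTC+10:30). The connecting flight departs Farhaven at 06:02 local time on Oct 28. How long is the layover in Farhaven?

7 hours 5 minutes

Convert departure to UTC: 17:55 + 5:00 = 22:55 UTC on Oct 26.
Add 13 hours and 32 minutes flight time → 12:27 UTC (Oct 27).
Farhaven is UTC+10:30, so local arrival = 12:27 + 10:30 = 22:57 on Oct 27.
Layover = 06:02 − 22:57 (+1 day) = 7 hours 5 minutes.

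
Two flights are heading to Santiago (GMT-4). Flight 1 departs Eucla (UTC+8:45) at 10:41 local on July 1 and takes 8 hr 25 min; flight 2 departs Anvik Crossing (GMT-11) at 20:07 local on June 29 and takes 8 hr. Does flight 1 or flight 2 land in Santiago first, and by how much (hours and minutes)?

Flight 1 in UTC: 10:41 − 8:45 = 01:56 on Jul 1.
+8 hours 25 minutes → arrive 10:21 UTC on Jul 1.
Flight 2 in UTC: 20:07 + 11:00 = 07:07 on Jun 30.
+8 hours → arrive 15:07 UTC on Jun 30.
Flight 2 lands earlier by 19 hours 14 minutes.

the second, by 19 hours 14 minutes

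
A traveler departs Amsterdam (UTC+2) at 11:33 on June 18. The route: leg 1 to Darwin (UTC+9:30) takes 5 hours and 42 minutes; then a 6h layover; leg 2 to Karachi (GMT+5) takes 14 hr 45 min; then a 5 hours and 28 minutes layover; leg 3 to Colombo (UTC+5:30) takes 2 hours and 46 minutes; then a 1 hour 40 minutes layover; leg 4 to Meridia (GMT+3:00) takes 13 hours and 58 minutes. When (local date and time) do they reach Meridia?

14:52 on Jun 20

Convert departure to UTC: 11:33 − 2:00 = 09:33 UTC on Jun 18.
Add 5 hours and 42 minutes leg 1 → 15:15 UTC.
Add 6 hours layover in Darwin → 21:15 UTC.
Add 14 hours and 45 minutes leg 2 → 12:00 UTC (Jun 19).
Add 5 hours 28 minutes layover in Karachi → 17:28 UTC.
Add 2 hours and 46 minutes leg 3 → 20:14 UTC.
Add 1 hour and 40 minutes layover in Colombo → 21:54 UTC.
Add 13 hours 58 minutes leg 4 → 11:52 UTC (Jun 20).
Meridia is UTC+3:00, so local arrival = 11:52 + 3:00 = 14:52 on Jun 20.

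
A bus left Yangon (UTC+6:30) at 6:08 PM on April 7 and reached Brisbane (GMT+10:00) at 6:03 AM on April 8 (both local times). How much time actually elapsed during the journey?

8 hours 25 minutes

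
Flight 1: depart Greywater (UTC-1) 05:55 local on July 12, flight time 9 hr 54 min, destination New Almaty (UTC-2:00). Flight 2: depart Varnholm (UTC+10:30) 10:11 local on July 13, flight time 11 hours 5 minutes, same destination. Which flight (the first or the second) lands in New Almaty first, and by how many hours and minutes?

the first, by 17 hours 57 minutes

Flight 1 in UTC: 05:55 + 1:00 = 06:55 on Jul 12.
+9 hours 54 minutes → arrive 16:49 UTC on Jul 12.
Flight 2 in UTC: 10:11 − 10:30 = 23:41 on Jul 12.
+11 hours 5 minutes → arrive 10:46 UTC on Jul 13.
Flight 1 lands earlier by 17 hours 57 minutes.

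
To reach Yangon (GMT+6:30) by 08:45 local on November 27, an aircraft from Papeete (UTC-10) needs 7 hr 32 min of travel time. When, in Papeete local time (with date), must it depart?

Target arrival in UTC: 08:45 − 6:30 = 02:15 on Nov 27.
Subtract 7 hours and 32 minutes → departure 18:43 UTC on Nov 26.
Papeete is UTC−10:00: 18:43 − 10:00 = 08:43 on Nov 26.

08:43 on November 26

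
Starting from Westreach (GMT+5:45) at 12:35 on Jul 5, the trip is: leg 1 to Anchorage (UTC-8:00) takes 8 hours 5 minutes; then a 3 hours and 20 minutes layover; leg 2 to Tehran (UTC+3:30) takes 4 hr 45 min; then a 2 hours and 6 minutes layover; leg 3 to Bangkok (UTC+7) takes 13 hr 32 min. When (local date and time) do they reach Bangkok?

21:38 on Jul 6

Convert departure to UTC: 12:35 − 5:45 = 06:50 UTC on Jul 5.
Add 8 hours and 5 minutes leg 1 → 14:55 UTC.
Add 3 hours and 20 minutes layover in Anchorage → 18:15 UTC.
Add 4 hours 45 minutes leg 2 → 23:00 UTC.
Add 2 hours and 6 minutes layover in Tehran → 01:06 UTC (Jul 6).
Add 13 hours 32 minutes leg 3 → 14:38 UTC.
Bangkok is UTC+7:00, so local arrival = 14:38 + 7:00 = 21:38 on Jul 6.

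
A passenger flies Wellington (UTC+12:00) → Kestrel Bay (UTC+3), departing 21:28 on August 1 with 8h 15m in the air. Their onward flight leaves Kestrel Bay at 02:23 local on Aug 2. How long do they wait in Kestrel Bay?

Convert departure to UTC: 21:28 − 12:00 = 09:28 UTC on Aug 1.
Add 8 hours 15 minutes flight time → 17:43 UTC.
Kestrel Bay is UTC+3:00, so local arrival = 17:43 + 3:00 = 20:43 on Aug 1.
Layover = 02:23 − 20:43 (+1 day) = 5 hours 40 minutes.

5 hours 40 minutes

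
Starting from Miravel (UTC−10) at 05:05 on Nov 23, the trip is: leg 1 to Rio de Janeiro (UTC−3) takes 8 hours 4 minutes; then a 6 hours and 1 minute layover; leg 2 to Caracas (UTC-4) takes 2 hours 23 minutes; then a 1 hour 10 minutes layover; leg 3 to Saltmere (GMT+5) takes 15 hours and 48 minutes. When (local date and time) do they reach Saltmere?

Convert departure to UTC: 05:05 + 10:00 = 15:05 UTC on Nov 23.
Add 8 hours and 4 minutes leg 1 → 23:09 UTC.
Add 6 hours 1 minute layover in Rio de Janeiro → 05:10 UTC (Nov 24).
Add 2 hours 23 minutes leg 2 → 07:33 UTC.
Add 1 hour and 10 minutes layover in Caracas → 08:43 UTC.
Add 15 hours 48 minutes leg 3 → 00:31 UTC (Nov 25).
Saltmere is UTC+5:00, so local arrival = 00:31 + 5:00 = 05:31 on Nov 25.

05:31 on Nov 25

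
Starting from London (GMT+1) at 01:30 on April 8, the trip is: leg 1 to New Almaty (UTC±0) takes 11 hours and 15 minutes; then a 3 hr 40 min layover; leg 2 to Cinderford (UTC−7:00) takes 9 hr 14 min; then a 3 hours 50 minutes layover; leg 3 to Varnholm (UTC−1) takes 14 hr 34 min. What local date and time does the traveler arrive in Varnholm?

18:03 on April 9

Convert departure to UTC: 01:30 − 1:00 = 00:30 UTC on Apr 8.
Add 11 hours 15 minutes leg 1 → 11:45 UTC.
Add 3 hours and 40 minutes layover in New Almaty → 15:25 UTC.
Add 9 hours 14 minutes leg 2 → 00:39 UTC (Apr 9).
Add 3 hours 50 minutes layover in Cinderford → 04:29 UTC.
Add 14 hours and 34 minutes leg 3 → 19:03 UTC.
Varnholm is UTC−1:00, so local arrival = 19:03 − 1:00 = 18:03 on Apr 9.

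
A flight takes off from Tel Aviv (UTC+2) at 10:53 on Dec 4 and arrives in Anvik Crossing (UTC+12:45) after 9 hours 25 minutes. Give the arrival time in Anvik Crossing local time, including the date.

07:03 on December 5

Convert departure to UTC: 10:53 − 2:00 = 08:53 UTC on Dec 4.
Add 9 hours and 25 minutes travel time → 18:18 UTC.
Anvik Crossing is UTC+12:45, so local arrival = 18:18 + 12:45 = 07:03 on Dec 5.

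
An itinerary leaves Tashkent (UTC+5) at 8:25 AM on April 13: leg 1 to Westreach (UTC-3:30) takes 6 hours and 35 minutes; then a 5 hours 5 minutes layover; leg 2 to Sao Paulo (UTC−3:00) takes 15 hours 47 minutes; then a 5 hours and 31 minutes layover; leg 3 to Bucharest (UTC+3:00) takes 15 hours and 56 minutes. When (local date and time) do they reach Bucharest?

Convert departure to UTC: 8:25 AM − 5:00 = 3:25 AM UTC on Apr 13.
Add 6 hours 35 minutes leg 1 → 10:00 AM UTC.
Add 5 hours 5 minutes layover in Westreach → 3:05 PM UTC.
Add 15 hours and 47 minutes leg 2 → 6:52 AM UTC (Apr 14).
Add 5 hours 31 minutes layover in Sao Paulo → 12:23 PM UTC.
Add 15 hours and 56 minutes leg 3 → 4:19 AM UTC (Apr 15).
Bucharest is UTC+3:00, so local arrival = 4:19 AM + 3:00 = 7:19 AM on Apr 15.

7:19 AM on Apr 15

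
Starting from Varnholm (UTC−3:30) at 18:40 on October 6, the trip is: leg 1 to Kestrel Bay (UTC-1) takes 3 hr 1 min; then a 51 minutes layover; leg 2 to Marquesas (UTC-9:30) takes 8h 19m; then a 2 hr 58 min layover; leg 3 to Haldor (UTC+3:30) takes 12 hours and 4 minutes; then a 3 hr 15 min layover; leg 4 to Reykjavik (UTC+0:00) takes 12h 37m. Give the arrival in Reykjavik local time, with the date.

17:15 on October 8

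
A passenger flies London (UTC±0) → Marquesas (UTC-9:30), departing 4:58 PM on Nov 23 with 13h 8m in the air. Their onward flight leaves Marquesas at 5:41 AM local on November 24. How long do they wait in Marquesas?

London is at UTC+0, so departure is already 4:58 PM UTC on Nov 23.
Add 13 hours 8 minutes flight time → 6:06 AM UTC (Nov 24).
Marquesas is UTC−9:30, so local arrival = 6:06 AM − 9:30 = 8:36 PM on Nov 23.
Layover = 5:41 AM − 8:36 PM (+1 day) = 9 hours 5 minutes.

9 hours 5 minutes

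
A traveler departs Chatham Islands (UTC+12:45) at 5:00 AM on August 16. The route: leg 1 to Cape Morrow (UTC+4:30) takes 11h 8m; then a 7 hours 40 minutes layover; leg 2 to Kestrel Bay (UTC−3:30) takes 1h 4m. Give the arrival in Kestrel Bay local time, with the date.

8:37 AM on August 16

Convert departure to UTC: 5:00 AM − 12:45 = 4:15 PM UTC on Aug 15.
Add 11 hours 8 minutes leg 1 → 3:23 AM UTC (Aug 16).
Add 7 hours 40 minutes layover in Cape Morrow → 11:03 AM UTC.
Add 1 hour and 4 minutes leg 2 → 12:07 PM UTC.
Kestrel Bay is UTC−3:30, so local arrival = 12:07 PM − 3:30 = 8:37 AM on Aug 16.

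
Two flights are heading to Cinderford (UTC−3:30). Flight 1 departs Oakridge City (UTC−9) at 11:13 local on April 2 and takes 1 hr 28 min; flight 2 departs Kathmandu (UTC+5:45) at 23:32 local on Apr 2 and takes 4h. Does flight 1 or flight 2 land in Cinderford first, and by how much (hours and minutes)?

the first, by 6 minutes

Flight 1 in UTC: 11:13 + 9:00 = 20:13 on Apr 2.
+1 hour and 28 minutes → arrive 21:41 UTC on Apr 2.
Flight 2 in UTC: 23:32 − 5:45 = 17:47 on Apr 2.
+4 hours → arrive 21:47 UTC on Apr 2.
Flight 1 lands earlier by 6 minutes.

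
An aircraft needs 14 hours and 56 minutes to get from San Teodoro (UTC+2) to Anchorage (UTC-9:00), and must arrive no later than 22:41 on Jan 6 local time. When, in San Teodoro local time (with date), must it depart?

Target arrival in UTC: 22:41 + 9:00 = 07:41 on Jan 7.
Subtract 14 hours and 56 minutes → departure 16:45 UTC on Jan 6.
San Teodoro is UTC+2:00: 16:45 + 2:00 = 18:45 on Jan 6.

18:45 on January 6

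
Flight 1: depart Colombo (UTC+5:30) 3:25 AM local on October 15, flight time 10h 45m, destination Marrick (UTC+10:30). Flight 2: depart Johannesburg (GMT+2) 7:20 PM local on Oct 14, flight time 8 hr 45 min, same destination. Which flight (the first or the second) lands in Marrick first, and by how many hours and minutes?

the second, by 6 hours 35 minutes

Flight 1 in UTC: 3:25 AM − 5:30 = 9:55 PM on Oct 14.
+10 hours 45 minutes → arrive 8:40 AM UTC on Oct 15.
Flight 2 in UTC: 7:20 PM − 2:00 = 5:20 PM on Oct 14.
+8 hours 45 minutes → arrive 2:05 AM UTC on Oct 15.
Flight 2 lands earlier by 6 hours 35 minutes.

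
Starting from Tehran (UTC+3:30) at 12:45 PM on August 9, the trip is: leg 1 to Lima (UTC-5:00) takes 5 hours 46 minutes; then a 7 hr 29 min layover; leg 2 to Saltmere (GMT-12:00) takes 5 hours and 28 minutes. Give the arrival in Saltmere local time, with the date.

Convert departure to UTC: 12:45 PM − 3:30 = 9:15 AM UTC on Aug 9.
Add 5 hours and 46 minutes leg 1 → 3:01 PM UTC.
Add 7 hours 29 minutes layover in Lima → 10:30 PM UTC.
Add 5 hours and 28 minutes leg 2 → 3:58 AM UTC (Aug 10).
Saltmere is UTC−12:00, so local arrival = 3:58 AM − 12:00 = 3:58 PM on Aug 9.

3:58 PM on August 9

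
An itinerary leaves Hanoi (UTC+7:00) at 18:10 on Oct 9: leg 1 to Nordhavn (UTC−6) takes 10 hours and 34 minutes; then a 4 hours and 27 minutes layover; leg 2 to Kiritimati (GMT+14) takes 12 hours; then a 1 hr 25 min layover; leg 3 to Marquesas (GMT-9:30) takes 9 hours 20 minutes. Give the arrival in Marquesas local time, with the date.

Convert departure to UTC: 18:10 − 7:00 = 11:10 UTC on Oct 9.
Add 10 hours and 34 minutes leg 1 → 21:44 UTC.
Add 4 hours 27 minutes layover in Nordhavn → 02:11 UTC (Oct 10).
Add 12 hours leg 2 → 14:11 UTC.
Add 1 hour 25 minutes layover in Kiritimati → 15:36 UTC.
Add 9 hours 20 minutes leg 3 → 00:56 UTC (Oct 11).
Marquesas is UTC−9:30, so local arrival = 00:56 − 9:30 = 15:26 on Oct 10.

15:26 on October 10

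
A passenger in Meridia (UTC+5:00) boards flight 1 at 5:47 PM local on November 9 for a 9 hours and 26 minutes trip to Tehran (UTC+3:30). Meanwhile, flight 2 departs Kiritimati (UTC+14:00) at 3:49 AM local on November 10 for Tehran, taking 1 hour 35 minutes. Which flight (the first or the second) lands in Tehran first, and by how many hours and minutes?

Flight 1 in UTC: 5:47 PM − 5:00 = 12:47 PM on Nov 9.
+9 hours and 26 minutes → arrive 10:13 PM UTC on Nov 9.
Flight 2 in UTC: 3:49 AM − 14:00 = 1:49 PM on Nov 9.
+1 hour and 35 minutes → arrive 3:24 PM UTC on Nov 9.
Flight 2 lands earlier by 6 hours 49 minutes.

the second, by 6 hours 49 minutes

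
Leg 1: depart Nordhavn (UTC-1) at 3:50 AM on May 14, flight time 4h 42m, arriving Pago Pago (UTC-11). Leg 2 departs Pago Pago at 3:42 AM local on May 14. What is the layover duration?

Convert departure to UTC: 3:50 AM + 1:00 = 4:50 AM UTC on May 14.
Add 4 hours 42 minutes flight time → 9:32 AM UTC.
Pago Pago is UTC−11:00, so local arrival = 9:32 AM − 11:00 = 10:32 PM on May 13.
Layover = 3:42 AM − 10:32 PM (+1 day) = 5 hours 10 minutes.

5 hours 10 minutes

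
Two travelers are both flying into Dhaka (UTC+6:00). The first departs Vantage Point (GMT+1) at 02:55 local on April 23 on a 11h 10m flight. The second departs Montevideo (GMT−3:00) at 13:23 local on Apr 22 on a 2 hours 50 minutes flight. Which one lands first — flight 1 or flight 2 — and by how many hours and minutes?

the second, by 17 hours 52 minutes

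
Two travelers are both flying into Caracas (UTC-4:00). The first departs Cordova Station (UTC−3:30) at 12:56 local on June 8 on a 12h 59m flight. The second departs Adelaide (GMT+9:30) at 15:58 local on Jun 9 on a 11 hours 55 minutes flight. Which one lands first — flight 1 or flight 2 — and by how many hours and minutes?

the first, by 12 hours 58 minutes

Flight 1 in UTC: 12:56 + 3:30 = 16:26 on Jun 8.
+12 hours 59 minutes → arrive 05:25 UTC on Jun 9.
Flight 2 in UTC: 15:58 − 9:30 = 06:28 on Jun 9.
+11 hours 55 minutes → arrive 18:23 UTC on Jun 9.
Flight 1 lands earlier by 12 hours 58 minutes.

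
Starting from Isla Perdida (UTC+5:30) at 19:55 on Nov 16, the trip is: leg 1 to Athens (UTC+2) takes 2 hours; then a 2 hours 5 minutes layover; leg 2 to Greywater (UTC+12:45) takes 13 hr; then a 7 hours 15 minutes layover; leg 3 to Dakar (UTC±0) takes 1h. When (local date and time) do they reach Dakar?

15:45 on Nov 17

Convert departure to UTC: 19:55 − 5:30 = 14:25 UTC on Nov 16.
Add 2 hours leg 1 → 16:25 UTC.
Add 2 hours 5 minutes layover in Athens → 18:30 UTC.
Add 13 hours leg 2 → 07:30 UTC (Nov 17).
Add 7 hours 15 minutes layover in Greywater → 14:45 UTC.
Add 1 hour leg 3 → 15:45 UTC.
Dakar is UTC+0, so local arrival is the same: 15:45 on Nov 17.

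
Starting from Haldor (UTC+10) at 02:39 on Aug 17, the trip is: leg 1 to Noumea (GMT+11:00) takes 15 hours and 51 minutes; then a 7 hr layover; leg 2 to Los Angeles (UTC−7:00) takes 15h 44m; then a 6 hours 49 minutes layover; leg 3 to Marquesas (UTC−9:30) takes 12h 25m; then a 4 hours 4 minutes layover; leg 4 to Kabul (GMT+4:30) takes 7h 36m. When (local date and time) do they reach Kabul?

18:38 on August 19

Convert departure to UTC: 02:39 − 10:00 = 16:39 UTC on Aug 16.
Add 15 hours and 51 minutes leg 1 → 08:30 UTC (Aug 17).
Add 7 hours layover in Noumea → 15:30 UTC.
Add 15 hours 44 minutes leg 2 → 07:14 UTC (Aug 18).
Add 6 hours and 49 minutes layover in Los Angeles → 14:03 UTC.
Add 12 hours 25 minutes leg 3 → 02:28 UTC (Aug 19).
Add 4 hours 4 minutes layover in Marquesas → 06:32 UTC.
Add 7 hours 36 minutes leg 4 → 14:08 UTC.
Kabul is UTC+4:30, so local arrival = 14:08 + 4:30 = 18:38 on Aug 19.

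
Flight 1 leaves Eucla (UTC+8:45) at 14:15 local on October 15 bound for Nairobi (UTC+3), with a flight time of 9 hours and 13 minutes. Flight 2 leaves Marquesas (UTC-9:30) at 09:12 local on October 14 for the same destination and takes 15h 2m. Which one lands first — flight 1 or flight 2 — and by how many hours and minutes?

the second, by 4 hours 59 minutes

Flight 1 in UTC: 14:15 − 8:45 = 05:30 on Oct 15.
+9 hours and 13 minutes → arrive 14:43 UTC on Oct 15.
Flight 2 in UTC: 09:12 + 9:30 = 18:42 on Oct 14.
+15 hours 2 minutes → arrive 09:44 UTC on Oct 15.
Flight 2 lands earlier by 4 hours 59 minutes.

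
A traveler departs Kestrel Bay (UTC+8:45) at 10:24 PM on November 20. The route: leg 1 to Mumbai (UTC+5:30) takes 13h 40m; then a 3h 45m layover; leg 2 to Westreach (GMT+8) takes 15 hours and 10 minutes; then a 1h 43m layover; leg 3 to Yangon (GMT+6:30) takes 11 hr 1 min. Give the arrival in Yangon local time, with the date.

Convert departure to UTC: 10:24 PM − 8:45 = 1:39 PM UTC on Nov 20.
Add 13 hours 40 minutes leg 1 → 3:19 AM UTC (Nov 21).
Add 3 hours and 45 minutes layover in Mumbai → 7:04 AM UTC.
Add 15 hours and 10 minutes leg 2 → 10:14 PM UTC.
Add 1 hour and 43 minutes layover in Westreach → 11:57 PM UTC.
Add 11 hours and 1 minute leg 3 → 10:58 AM UTC (Nov 22).
Yangon is UTC+6:30, so local arrival = 10:58 AM + 6:30 = 5:28 PM on Nov 22.

5:28 PM on November 22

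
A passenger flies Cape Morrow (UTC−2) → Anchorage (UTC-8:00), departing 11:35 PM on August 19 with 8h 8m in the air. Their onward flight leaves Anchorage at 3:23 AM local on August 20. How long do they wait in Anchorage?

Convert departure to UTC: 11:35 PM + 2:00 = 1:35 AM UTC on Aug 20.
Add 8 hours and 8 minutes flight time → 9:43 AM UTC.
Anchorage is UTC−8:00, so local arrival = 9:43 AM − 8:00 = 1:43 AM on Aug 20.
Layover = 3:23 AM − 1:43 AM = 1 hour 40 minutes.

1 hour 40 minutes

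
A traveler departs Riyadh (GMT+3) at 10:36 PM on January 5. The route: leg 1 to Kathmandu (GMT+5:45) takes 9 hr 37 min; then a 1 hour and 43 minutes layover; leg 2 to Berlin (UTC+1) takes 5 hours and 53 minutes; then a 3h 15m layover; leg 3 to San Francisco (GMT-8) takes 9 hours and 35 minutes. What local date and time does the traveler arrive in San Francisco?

5:39 PM on Jan 6

Convert departure to UTC: 10:36 PM − 3:00 = 7:36 PM UTC on Jan 5.
Add 9 hours and 37 minutes leg 1 → 5:13 AM UTC (Jan 6).
Add 1 hour 43 minutes layover in Kathmandu → 6:56 AM UTC.
Add 5 hours 53 minutes leg 2 → 12:49 PM UTC.
Add 3 hours 15 minutes layover in Berlin → 4:04 PM UTC.
Add 9 hours and 35 minutes leg 3 → 1:39 AM UTC (Jan 7).
San Francisco is UTC−8:00, so local arrival = 1:39 AM − 8:00 = 5:39 PM on Jan 6.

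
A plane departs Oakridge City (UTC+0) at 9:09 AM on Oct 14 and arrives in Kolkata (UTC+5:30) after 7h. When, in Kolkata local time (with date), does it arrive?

9:39 PM on October 14

Oakridge City is at UTC+0, so departure is already 9:09 AM UTC on Oct 14.
Add 7 hours travel time → 4:09 PM UTC.
Kolkata is UTC+5:30, so local arrival = 4:09 PM + 5:30 = 9:39 PM on Oct 14.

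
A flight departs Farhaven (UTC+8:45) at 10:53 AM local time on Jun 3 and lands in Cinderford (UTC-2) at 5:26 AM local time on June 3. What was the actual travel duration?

5 hours 18 minutes

Cinderford is 10:45 behind Farhaven.
Clock-face elapsed time (ignoring zones) is −5 hours 27 minutes.
Actual elapsed = −5 hours 27 minutes + 10:45 = 5 hours 18 minutes.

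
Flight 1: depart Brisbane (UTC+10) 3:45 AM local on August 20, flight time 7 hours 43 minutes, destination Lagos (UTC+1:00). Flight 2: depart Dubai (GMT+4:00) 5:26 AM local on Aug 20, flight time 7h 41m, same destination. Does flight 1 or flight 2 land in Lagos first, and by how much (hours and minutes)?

the first, by 7 hours 39 minutes

Flight 1 in UTC: 3:45 AM − 10:00 = 5:45 PM on Aug 19.
+7 hours 43 minutes → arrive 1:28 AM UTC on Aug 20.
Flight 2 in UTC: 5:26 AM − 4:00 = 1:26 AM on Aug 20.
+7 hours and 41 minutes → arrive 9:07 AM UTC on Aug 20.
Flight 1 lands earlier by 7 hours 39 minutes.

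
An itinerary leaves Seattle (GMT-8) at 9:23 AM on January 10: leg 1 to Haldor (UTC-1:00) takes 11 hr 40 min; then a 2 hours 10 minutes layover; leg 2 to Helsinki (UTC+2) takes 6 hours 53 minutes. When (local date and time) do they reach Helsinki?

4:06 PM on January 11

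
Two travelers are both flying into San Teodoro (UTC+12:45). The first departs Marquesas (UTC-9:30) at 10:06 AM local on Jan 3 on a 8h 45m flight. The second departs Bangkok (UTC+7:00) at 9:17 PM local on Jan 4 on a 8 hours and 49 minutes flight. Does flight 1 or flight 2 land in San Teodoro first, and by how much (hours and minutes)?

the first, by 18 hours 45 minutes

Flight 1 in UTC: 10:06 AM + 9:30 = 7:36 PM on Jan 3.
+8 hours 45 minutes → arrive 4:21 AM UTC on Jan 4.
Flight 2 in UTC: 9:17 PM − 7:00 = 2:17 PM on Jan 4.
+8 hours 49 minutes → arrive 11:06 PM UTC on Jan 4.
Flight 1 lands earlier by 18 hours 45 minutes.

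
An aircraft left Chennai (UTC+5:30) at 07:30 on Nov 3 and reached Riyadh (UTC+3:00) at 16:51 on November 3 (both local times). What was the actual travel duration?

Departure in UTC: 07:30 − 5:30 = 02:00 on Nov 3.
Arrival in UTC: 16:51 − 3:00 = 13:51 on Nov 3.
Elapsed = 13:51 − 02:00 = 11 hours 51 minutes.

11 hours 51 minutes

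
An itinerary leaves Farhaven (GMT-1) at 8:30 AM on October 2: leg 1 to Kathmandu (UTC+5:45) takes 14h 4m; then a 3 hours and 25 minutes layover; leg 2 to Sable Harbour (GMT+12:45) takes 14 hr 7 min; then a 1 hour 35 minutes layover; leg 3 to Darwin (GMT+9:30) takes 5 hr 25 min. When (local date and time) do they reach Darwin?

Convert departure to UTC: 8:30 AM + 1:00 = 9:30 AM UTC on Oct 2.
Add 14 hours 4 minutes leg 1 → 11:34 PM UTC.
Add 3 hours 25 minutes layover in Kathmandu → 2:59 AM UTC (Oct 3).
Add 14 hours 7 minutes leg 2 → 5:06 PM UTC.
Add 1 hour 35 minutes layover in Sable Harbour → 6:41 PM UTC.
Add 5 hours 25 minutes leg 3 → 12:06 AM UTC (Oct 4).
Darwin is UTC+9:30, so local arrival = 12:06 AM + 9:30 = 9:36 AM on Oct 4.

9:36 AM on Oct 4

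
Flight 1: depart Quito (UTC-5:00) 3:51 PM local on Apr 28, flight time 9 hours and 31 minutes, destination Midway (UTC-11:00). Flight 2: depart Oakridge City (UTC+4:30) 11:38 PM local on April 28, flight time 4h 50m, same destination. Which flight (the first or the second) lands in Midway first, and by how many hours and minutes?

the second, by 6 hours 24 minutes

Flight 1 in UTC: 3:51 PM + 5:00 = 8:51 PM on Apr 28.
+9 hours 31 minutes → arrive 6:22 AM UTC on Apr 29.
Flight 2 in UTC: 11:38 PM − 4:30 = 7:08 PM on Apr 28.
+4 hours and 50 minutes → arrive 11:58 PM UTC on Apr 28.
Flight 2 lands earlier by 6 hours 24 minutes.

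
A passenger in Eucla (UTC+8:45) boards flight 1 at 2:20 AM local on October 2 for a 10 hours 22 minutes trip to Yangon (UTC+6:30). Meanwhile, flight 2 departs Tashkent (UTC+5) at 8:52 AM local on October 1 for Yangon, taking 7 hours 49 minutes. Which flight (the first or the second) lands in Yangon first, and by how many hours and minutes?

the second, by 16 hours 16 minutes

Flight 1 in UTC: 2:20 AM − 8:45 = 5:35 PM on Oct 1.
+10 hours 22 minutes → arrive 3:57 AM UTC on Oct 2.
Flight 2 in UTC: 8:52 AM − 5:00 = 3:52 AM on Oct 1.
+7 hours and 49 minutes → arrive 11:41 AM UTC on Oct 1.
Flight 2 lands earlier by 16 hours 16 minutes.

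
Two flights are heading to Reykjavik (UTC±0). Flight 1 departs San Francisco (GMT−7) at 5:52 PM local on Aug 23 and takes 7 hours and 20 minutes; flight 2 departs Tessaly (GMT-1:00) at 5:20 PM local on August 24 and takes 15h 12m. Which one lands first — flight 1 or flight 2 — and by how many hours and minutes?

the first, by 25 hours 20 minutes

Flight 1 in UTC: 5:52 PM + 7:00 = 12:52 AM on Aug 24.
+7 hours 20 minutes → arrive 8:12 AM UTC on Aug 24.
Flight 2 in UTC: 5:20 PM + 1:00 = 6:20 PM on Aug 24.
+15 hours 12 minutes → arrive 9:32 AM UTC on Aug 25.
Flight 1 lands earlier by 25 hours 20 minutes.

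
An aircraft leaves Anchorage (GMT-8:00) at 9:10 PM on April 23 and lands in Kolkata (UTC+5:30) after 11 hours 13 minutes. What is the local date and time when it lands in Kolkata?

Kolkata is 13:30 ahead of Anchorage.
After 11 hours and 13 minutes it is 8:23 AM (Apr 24) in Anchorage.
Shift by the zone difference: 8:23 AM + 13:30 = 9:53 PM on Apr 24 in Kolkata.

9:53 PM on April 24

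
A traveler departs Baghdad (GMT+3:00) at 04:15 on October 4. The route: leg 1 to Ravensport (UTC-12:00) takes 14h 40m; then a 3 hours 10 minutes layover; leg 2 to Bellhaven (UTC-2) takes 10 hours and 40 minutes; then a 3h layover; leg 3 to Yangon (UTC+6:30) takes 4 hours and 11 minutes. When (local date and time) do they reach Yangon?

Convert departure to UTC: 04:15 − 3:00 = 01:15 UTC on Oct 4.
Add 14 hours and 40 minutes leg 1 → 15:55 UTC.
Add 3 hours 10 minutes layover in Ravensport → 19:05 UTC.
Add 10 hours and 40 minutes leg 2 → 05:45 UTC (Oct 5).
Add 3 hours layover in Bellhaven → 08:45 UTC.
Add 4 hours 11 minutes leg 3 → 12:56 UTC.
Yangon is UTC+6:30, so local arrival = 12:56 + 6:30 = 19:26 on Oct 5.

19:26 on Oct 5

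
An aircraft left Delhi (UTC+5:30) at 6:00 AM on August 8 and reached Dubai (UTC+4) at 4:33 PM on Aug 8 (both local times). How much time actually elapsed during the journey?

12 hours 3 minutes

Dubai is 1:30 behind Delhi.
Clock-face elapsed time (ignoring zones) is 10 hours 33 minutes.
Actual elapsed = 10 hours 33 minutes + 1:30 = 12 hours 3 minutes.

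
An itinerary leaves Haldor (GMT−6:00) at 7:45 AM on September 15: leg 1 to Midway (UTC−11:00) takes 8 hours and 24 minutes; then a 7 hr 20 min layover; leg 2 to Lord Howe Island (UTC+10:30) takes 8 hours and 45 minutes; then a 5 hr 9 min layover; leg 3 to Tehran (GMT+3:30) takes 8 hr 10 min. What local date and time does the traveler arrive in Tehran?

Convert departure to UTC: 7:45 AM + 6:00 = 1:45 PM UTC on Sep 15.
Add 8 hours and 24 minutes leg 1 → 10:09 PM UTC.
Add 7 hours and 20 minutes layover in Midway → 5:29 AM UTC (Sep 16).
Add 8 hours 45 minutes leg 2 → 2:14 PM UTC.
Add 5 hours 9 minutes layover in Lord Howe Island → 7:23 PM UTC.
Add 8 hours 10 minutes leg 3 → 3:33 AM UTC (Sep 17).
Tehran is UTC+3:30, so local arrival = 3:33 AM + 3:30 = 7:03 AM on Sep 17.

7:03 AM on Sep 17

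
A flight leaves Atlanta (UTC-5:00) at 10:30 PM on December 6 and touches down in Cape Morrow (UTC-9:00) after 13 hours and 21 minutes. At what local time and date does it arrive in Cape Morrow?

Convert departure to UTC: 10:30 PM + 5:00 = 3:30 AM UTC on Dec 7.
Add 13 hours 21 minutes travel time → 4:51 PM UTC.
Cape Morrow is UTC−9:00, so local arrival = 4:51 PM − 9:00 = 7:51 AM on Dec 7.

7:51 AM on Dec 7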